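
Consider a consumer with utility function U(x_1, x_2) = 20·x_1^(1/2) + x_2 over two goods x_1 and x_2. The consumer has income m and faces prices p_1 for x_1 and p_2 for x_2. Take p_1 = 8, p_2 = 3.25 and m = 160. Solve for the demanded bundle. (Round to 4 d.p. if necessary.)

x_1* = 16.5039, x_2* = 8.6058

Utility is quasi-linear in x_2; the FOC for x_1 is 10/√x_1 = p_1/p_2.
Thus x_1* = (10·p_2/p_1)² — independent of m — with the rest of income spent on x_2.
Plugging in: x_1* = (10·3.25/8)² = 16.5039, x_2* = 8.6058.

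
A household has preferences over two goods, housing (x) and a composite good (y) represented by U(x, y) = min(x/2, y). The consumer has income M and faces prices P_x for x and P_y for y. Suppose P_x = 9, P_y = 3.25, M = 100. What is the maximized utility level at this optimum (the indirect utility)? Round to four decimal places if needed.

V = 4.7059

With perfect complements, no substitution: consume in ratio x:y = 2:1.
Budget: P_x·x + P_y·(1/2)·x = M, so (2·P_x + P_y)·x = 2·M.
Demand: x*(P_x,P_y,M) = 2·M/(2·P_x + P_y), y* = M/(2·P_x + P_y).
Here 2·9 + 3.25 = 21.25, giving x* = 9.4118 and y* = 4.7059.
Utility at the optimum: U(9.4118, 4.7059) = 4.7059.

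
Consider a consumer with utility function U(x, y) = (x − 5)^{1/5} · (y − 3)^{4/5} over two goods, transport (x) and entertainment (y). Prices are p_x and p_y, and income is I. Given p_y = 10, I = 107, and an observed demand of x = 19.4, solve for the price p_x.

Let x' = x−5, y' = y−3. MRS = (1/4)·y'/x' = p_x/p_y.
After buying the subsistence bundle (5, 3), a share 0.2 of the remaining income goes to x: x* = 5 + 0.2·(I − 5p_x − 3p_y)/p_x.
Set x* = 19.4 in the demand function and solve for p_x: p_x = 1.

p_x = 1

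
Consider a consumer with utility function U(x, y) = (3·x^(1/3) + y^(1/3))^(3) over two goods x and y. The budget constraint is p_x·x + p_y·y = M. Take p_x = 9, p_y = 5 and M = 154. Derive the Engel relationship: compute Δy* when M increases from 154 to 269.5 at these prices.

Numerically y/x = 0.464758, so x* = 154/(9 + 5·0.464758) = 13.5997 and y* = 0.464758·13.5997 = 6.3206.
At M' = 269.5: y* = 11.061. Change: 11.061 − 6.3206 = 4.7404.

Δy* = 4.7404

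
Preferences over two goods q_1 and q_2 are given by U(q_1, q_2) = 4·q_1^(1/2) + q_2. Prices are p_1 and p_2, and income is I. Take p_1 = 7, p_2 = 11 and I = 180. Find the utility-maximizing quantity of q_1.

Set MRS = p_1/p_2: 2·q_1^(−1/2) = p_1/p_2.
Thus q_1* = (2·p_2/p_1)² — independent of I — with the rest of income spent on q_2.
Plugging in: q_1* = (2·11/7)² = 9.8776.

q_1* = 9.8776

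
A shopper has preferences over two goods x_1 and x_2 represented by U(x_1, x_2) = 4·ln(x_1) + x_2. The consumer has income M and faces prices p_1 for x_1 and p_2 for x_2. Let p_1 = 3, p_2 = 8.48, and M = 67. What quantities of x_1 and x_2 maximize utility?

Set MRS = p_1/p_2: (4/x_1)/1 = p_1/p_2.
So x_1*(p_1,p_2) = 4·p_2/p_1, independent of income; and x_2* = (M − 4·p_2)/p_2.
At the given prices: x_1* = 4·8.48/3 = 11.3067, and x_2* = 3.9009.

x_1* = 11.3067, x_2* = 3.9009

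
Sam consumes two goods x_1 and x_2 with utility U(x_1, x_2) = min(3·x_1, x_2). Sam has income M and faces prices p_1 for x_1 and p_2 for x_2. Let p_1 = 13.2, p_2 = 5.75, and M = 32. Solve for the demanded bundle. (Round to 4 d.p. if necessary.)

Leontief preferences: the optimum is at the kink where x_1/1 = x_2/3, i.e. x_2 = 3·x_1.
Budget: p_1·x_1 + p_2·3·x_1 = M, so (p_1 + 3·p_2)·x_1 = M.
Demand: x_1*(p_1,p_2,M) = M/(p_1 + 3·p_2), x_2* = 3·M/(p_1 + 3·p_2).
Here 13.2 + 3·5.75 = 30.45, giving x_1* = 1.0509 and x_2* = 3.1527.

x_1* = 1.0509, x_2* = 3.1527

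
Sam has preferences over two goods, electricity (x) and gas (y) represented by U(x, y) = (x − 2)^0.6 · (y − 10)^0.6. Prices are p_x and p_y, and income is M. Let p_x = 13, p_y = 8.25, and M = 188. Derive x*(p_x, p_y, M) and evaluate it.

Substituting into the budget: x* = 2 + 0.5·(M − 2·p_x − 10·p_y)/p_x, and y* = 10 + 0.5·(…)/p_y.
Discretionary income = 188 − 2·13 − 10·8.25 = 79.5; x* = 2 + 0.5·79.5/13 = 5.0577.

x* = 5.0577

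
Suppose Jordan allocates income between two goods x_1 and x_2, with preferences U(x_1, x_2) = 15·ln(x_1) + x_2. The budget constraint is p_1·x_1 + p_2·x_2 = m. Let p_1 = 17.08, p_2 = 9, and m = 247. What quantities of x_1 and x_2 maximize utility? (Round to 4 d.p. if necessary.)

Set MRS = p_1/p_2: (15/x_1)/1 = p_1/p_2.
So x_1*(p_1,p_2) = 15·p_2/p_1, independent of income; and x_2* = (m − 15·p_2)/p_2.
At the given prices: x_1* = 15·9/17.08 = 7.904, and x_2* = 12.4444.

x_1* = 7.904, x_2* = 12.4444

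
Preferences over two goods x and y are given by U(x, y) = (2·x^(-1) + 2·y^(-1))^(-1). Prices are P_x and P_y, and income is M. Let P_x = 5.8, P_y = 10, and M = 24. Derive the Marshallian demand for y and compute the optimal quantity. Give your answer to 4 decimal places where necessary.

y* = 1.3624

Substitute y = (y/x)·x into the budget: x* = M/(P_x + P_y·(y/x)).
Numerically y/x = 0.761577, so x* = 24/(5.8 + 10·0.761577) = 1.7889 and y* = 0.761577·1.7889 = 1.3624.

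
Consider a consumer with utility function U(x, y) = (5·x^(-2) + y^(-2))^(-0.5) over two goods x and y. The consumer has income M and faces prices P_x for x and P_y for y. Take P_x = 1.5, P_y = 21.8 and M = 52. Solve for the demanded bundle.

x* = 7.7334, y* = 1.8532

Substitute y = (y/x)·x into the budget: x* = M/(P_x + P_y·(y/x)).
Numerically y/x = 0.239638, so x* = 52/(1.5 + 21.8·0.239638) = 7.7334 and y* = 0.239638·7.7334 = 1.8532.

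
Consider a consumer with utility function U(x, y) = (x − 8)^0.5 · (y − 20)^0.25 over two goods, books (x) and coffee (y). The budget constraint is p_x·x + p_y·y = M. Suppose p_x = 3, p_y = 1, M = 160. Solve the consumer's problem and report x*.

x* = 33.7778

This is Cobb-Douglas in (x−8, y−20): tangency gives 0.5·p_y·(y−20) = 0.25·p_x·(x−8).
After buying the subsistence bundle (8, 20), a share 2/3 of the remaining income goes to x: x* = 8 + 2/3·(M − 8p_x − 20p_y)/p_x.
Discretionary income = 160 − 8·3 − 20·1 = 116; x* = 8 + 2/3·116/3 = 33.7778.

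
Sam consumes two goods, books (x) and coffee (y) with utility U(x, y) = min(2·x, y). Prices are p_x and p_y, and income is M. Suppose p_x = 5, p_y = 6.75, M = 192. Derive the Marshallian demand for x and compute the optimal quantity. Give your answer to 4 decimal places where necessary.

x* = 10.3784

Leontief preferences: the optimum is at the kink where x/1 = y/2, i.e. y = 2·x.
Budget: p_x·x + p_y·2·x = M, so (p_x + 2·p_y)·x = M.
Demand: x*(p_x,p_y,M) = M/(p_x + 2·p_y), y* = 2·M/(p_x + 2·p_y).
Here 5 + 2·6.75 = 18.5, giving x* = 10.3784.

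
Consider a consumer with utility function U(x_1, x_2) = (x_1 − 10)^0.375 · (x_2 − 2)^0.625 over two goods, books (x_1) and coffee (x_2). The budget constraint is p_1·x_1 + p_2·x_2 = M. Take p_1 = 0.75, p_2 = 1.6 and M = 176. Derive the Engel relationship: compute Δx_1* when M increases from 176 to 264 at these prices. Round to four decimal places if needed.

MRS = (3/5)·(x_2−2)/(x_1−10). Tangency with p_1/p_2 gives x_2−2 = (5/3)·(p_1/p_2)·(x_1−10).
Substituting into the budget: x_1* = 10 + 0.375·(M − 10·p_1 − 2·p_2)/p_1, and x_2* = 2 + 0.625·(…)/p_2.
Discretionary income = 176 − 10·0.75 − 2·1.6 = 165.3; x_1* = 10 + 0.375·165.3/0.75 = 92.65.
At M' = 264: x_1* = 136.65. Change: 136.65 − 92.65 = 44.

Δx_1* = 44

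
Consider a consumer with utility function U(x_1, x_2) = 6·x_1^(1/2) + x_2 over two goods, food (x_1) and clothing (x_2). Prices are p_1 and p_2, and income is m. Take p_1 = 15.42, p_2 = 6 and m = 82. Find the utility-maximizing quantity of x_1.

Solve: √x_1 = 3·p_2/p_1, so x_1*(p_1,p_2) = (3·p_2/p_1)², and x_2* = (m − p_1·x_1*)/p_2.
Plugging in: x_1* = (3·6/15.42)² = 1.3626.

x_1* = 1.3626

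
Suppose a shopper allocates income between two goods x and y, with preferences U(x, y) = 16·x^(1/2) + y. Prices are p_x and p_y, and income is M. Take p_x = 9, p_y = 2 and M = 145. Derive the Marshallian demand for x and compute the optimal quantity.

Set MRS = p_x/p_y: 8·x^(−1/2) = p_x/p_y.
Thus x* = (8·p_y/p_x)² — independent of M — with the rest of income spent on y.
Plugging in: x* = (8·2/9)² = 3.1605.

x* = 3.1605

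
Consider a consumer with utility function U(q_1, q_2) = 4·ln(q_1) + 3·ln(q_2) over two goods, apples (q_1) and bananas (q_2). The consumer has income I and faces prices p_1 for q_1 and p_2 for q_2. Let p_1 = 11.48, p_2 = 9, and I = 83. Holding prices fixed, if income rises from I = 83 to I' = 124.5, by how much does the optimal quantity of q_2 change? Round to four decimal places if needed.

The MRS is (4/3)·q_2/q_1. Set MRS = p_1/p_2.
Rearranging, p_2·q_2 = (3/4)·p_1·q_1. Substituting into the budget gives p_1·q_1·(1 + (3/4)) = I.
Demand: q_1*(p_1,p_2,I) = 4/7·I/p_1 and q_2* = 3/7·I/p_2.
At p_1=11.48, p_2=9, I=83: q_2* = 3/7·83/9 = 3.9524.
At I' = 124.5: q_2* = 5.9286. Change: 5.9286 − 3.9524 = 1.9762.

Δq_2* = 1.9762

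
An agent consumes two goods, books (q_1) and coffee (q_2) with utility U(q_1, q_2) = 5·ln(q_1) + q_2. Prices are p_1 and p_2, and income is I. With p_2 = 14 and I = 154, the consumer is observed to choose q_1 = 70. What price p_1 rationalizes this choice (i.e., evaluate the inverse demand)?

MU_q_1 = 5/q_1, MU_q_2 = 1. Tangency: 5/q_1 = p_1/p_2.
So q_1*(p_1,p_2) = 5·p_2/p_1, independent of income; and q_2* = (I − 5·p_2)/p_2.
Set q_1* = 70 in the demand function and solve for p_1: p_1 = 1.

p_1 = 1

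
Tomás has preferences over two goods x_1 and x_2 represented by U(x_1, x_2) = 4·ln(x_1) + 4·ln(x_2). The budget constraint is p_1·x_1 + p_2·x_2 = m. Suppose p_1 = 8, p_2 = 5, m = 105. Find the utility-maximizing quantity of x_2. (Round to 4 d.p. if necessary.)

At p_1=8, p_2=5, m=105: x_2* = 0.5·105/5 = 10.5.

x_2* = 10.5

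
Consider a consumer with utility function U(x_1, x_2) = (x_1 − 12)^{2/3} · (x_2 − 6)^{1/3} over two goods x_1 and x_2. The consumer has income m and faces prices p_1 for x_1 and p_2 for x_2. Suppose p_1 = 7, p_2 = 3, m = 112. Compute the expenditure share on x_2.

This is Cobb-Douglas in (x_1−12, x_2−6): tangency gives 2/3·p_2·(x_2−6) = 1/3·p_1·(x_1−12).
Substituting into the budget: x_1* = 12 + 2/3·(m − 12·p_1 − 6·p_2)/p_1, and x_2* = 6 + 1/3·(…)/p_2.
Discretionary income = 112 − 12·7 − 6·3 = 10; x_1* = 12 + 2/3·10/7 = 12.9524; x_2* = 6 + 1/3·10/3 = 7.1111.
Expenditure on x_2: 3·7.1111 = 21.3333; share = 0.1905.

share on x_2 = 0.1905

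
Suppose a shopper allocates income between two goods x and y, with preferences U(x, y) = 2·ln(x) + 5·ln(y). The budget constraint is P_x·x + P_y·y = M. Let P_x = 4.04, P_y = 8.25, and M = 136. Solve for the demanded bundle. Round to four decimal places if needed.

x* = 9.6181, y* = 11.7749

The MRS is (2/5)·y/x. Set MRS = P_x/P_y.
So 2·P_y·y = 5·P_x·x; combined with the budget, a share 2/7 of income goes to x.
Demand: x*(P_x,P_y,M) = 2/7·M/P_x and y* = 5/7·M/P_y.
At P_x=4.04, P_y=8.25, M=136: x* = 2/7·136/4.04 = 9.6181, y* = 11.7749.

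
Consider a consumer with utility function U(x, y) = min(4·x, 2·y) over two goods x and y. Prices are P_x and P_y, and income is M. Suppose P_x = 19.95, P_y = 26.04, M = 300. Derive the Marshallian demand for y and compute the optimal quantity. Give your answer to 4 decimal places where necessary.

y* = 8.3299

Leontief preferences: the optimum is at the kink where x/2 = y/4, i.e. y = 2·x.
Budget: P_x·x + P_y·2·x = M, so (2·P_x + 4·P_y)·x = 2·M.
Demand: x*(P_x,P_y,M) = 2·M/(2·P_x + 4·P_y), y* = 4·M/(2·P_x + 4·P_y).
Here 2·19.95 + 4·26.04 = 144.06, giving y* = 8.3299.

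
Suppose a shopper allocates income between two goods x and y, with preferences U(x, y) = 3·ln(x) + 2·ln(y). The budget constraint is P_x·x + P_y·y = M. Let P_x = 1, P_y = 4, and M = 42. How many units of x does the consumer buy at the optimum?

Tangency: MRS = (3/2)·y/x = P_x/P_y.
Rearranging, P_y·y = (2/3)·P_x·x. Substituting into the budget gives P_x·x·(1 + (2/3)) = M.
Demand: x*(P_x,P_y,M) = 0.6·M/P_x and y* = 0.4·M/P_y.
At P_x=1, P_y=4, M=42: x* = 0.6·42/1 = 25.2.

x* = 25.2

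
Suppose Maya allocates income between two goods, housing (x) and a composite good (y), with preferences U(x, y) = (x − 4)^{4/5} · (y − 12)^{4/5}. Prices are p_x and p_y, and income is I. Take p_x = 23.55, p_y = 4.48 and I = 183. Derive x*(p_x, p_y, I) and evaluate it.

Let x' = x−4, y' = y−12. MRS = y'/x' = p_x/p_y.
After buying the subsistence bundle (4, 12), a share 0.5 of the remaining income goes to x: x* = 4 + 0.5·(I − 4p_x − 12p_y)/p_x.
Discretionary income = 183 − 4·23.55 − 12·4.48 = 35.04; x* = 4 + 0.5·35.04/23.55 = 4.7439.

x* = 4.7439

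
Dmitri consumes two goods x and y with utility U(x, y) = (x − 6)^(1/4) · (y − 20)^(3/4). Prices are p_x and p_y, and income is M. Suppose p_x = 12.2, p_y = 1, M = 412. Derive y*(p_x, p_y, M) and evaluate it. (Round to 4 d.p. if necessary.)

This is Cobb-Douglas in (x−6, y−20): tangency gives 0.25·p_y·(y−20) = 0.75·p_x·(x−6).
After buying the subsistence bundle (6, 20), a share 0.25 of the remaining income goes to x: x* = 6 + 0.25·(M − 6p_x − 20p_y)/p_x.
Discretionary income = 412 − 6·12.2 − 20·1 = 318.8; y* = 20 + 0.75·318.8/1 = 259.1.

y* = 259.1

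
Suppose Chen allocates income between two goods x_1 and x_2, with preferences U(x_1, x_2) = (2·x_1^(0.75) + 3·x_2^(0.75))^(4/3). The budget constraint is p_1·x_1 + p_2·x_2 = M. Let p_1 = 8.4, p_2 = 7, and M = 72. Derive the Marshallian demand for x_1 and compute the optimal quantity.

x_1* = 0.8793

From the CES first-order condition, (2/3)·(x_2/x_1)^(0.25) = p_1/p_2.
Hence x_2/x_1 = ((3/2)·p_1/p_2)^(1/(0.25)), i.e. raised to the 4 power.
With the ratio pinned down, the budget gives x_1* = M/(p_1 + p_2·(x_2/x_1)) and x_2* = (x_2/x_1)·x_1*.
Numerically x_2/x_1 = 10.4976, so x_1* = 72/(8.4 + 7·10.4976) = 0.8793.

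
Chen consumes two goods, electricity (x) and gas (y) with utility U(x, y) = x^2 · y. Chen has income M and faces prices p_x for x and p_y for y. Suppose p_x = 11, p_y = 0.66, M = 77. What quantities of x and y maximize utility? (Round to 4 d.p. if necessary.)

MU_x/MU_y = (2·y)/(x); tangency sets this equal to p_x/p_y.
So 2·p_y·y = p_x·x; combined with the budget, a share 2/3 of income goes to x.
Demand: x*(p_x,p_y,M) = 2/3·M/p_x and y* = 1/3·M/p_y.
At p_x=11, p_y=0.66, M=77: x* = 2/3·77/11 = 4.6667, y* = 38.8889.

x* = 4.6667, y* = 38.8889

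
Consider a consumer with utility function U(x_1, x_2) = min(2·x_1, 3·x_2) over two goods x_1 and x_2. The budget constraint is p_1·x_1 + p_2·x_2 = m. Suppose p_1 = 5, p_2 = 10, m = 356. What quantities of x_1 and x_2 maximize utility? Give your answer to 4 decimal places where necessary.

With perfect complements, no substitution: consume in ratio x_1:x_2 = 3:2.
Budget: p_1·x_1 + p_2·(2/3)·x_1 = m, so (3·p_1 + 2·p_2)·x_1 = 3·m.
Demand: x_1*(p_1,p_2,m) = 3·m/(3·p_1 + 2·p_2), x_2* = 2·m/(3·p_1 + 2·p_2).
Here 3·5 + 2·10 = 35, giving x_1* = 30.5143 and x_2* = 20.3429.

x_1* = 30.5143, x_2* = 20.3429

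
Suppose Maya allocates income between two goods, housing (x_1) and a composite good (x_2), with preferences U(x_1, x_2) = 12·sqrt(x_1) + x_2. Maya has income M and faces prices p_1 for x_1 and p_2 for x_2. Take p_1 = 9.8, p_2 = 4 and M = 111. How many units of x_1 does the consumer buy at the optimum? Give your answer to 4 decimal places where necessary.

x_1* = 5.9975

Set MRS = p_1/p_2: 6·x_1^(−1/2) = p_1/p_2.
Thus x_1* = (6·p_2/p_1)² — independent of M — with the rest of income spent on x_2.
Plugging in: x_1* = (6·4/9.8)² = 5.9975.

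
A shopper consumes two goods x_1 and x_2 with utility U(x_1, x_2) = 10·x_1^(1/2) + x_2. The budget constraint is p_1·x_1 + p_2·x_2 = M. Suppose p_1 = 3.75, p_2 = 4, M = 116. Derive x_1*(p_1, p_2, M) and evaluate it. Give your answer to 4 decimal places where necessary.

MU_x_1 = 5/√x_1, MU_x_2 = 1. Tangency: 5/√x_1 = p_1/p_2.
Solve: √x_1 = 5·p_2/p_1, so x_1*(p_1,p_2) = (5·p_2/p_1)², and x_2* = (M − p_1·x_1*)/p_2.
Plugging in: x_1* = (5·4/3.75)² = 28.4444.

x_1* = 28.4444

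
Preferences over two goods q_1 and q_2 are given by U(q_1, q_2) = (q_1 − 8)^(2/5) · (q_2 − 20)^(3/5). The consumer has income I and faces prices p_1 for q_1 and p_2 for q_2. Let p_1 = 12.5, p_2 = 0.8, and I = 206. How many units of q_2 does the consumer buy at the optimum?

q_2* = 87.5

MRS = (2/3)·(q_2−20)/(q_1−8). Tangency with p_1/p_2 gives q_2−20 = (3/2)·(p_1/p_2)·(q_1−8).
Substituting into the budget: q_1* = 8 + 0.4·(I − 8·p_1 − 20·p_2)/p_1, and q_2* = 20 + 0.6·(…)/p_2.
Discretionary income = 206 − 8·12.5 − 20·0.8 = 90; q_2* = 20 + 0.6·90/0.8 = 87.5.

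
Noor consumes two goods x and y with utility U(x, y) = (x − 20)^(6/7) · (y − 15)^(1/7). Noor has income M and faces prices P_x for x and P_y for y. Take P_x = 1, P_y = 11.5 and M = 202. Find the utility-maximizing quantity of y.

This is Cobb-Douglas in (x−20, y−15): tangency gives 6/7·P_y·(y−15) = 1/7·P_x·(x−20).
After buying the subsistence bundle (20, 15), a share 6/7 of the remaining income goes to x: x* = 20 + 6/7·(M − 20P_x − 15P_y)/P_x.
Discretionary income = 202 − 20·1 − 15·11.5 = 9.5; y* = 15 + 1/7·9.5/11.5 = 15.118.

y* = 15.118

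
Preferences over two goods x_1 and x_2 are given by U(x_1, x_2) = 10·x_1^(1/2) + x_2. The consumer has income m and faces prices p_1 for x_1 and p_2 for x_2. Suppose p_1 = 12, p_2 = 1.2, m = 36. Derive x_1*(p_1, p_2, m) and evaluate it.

Plugging in: x_1* = (5·1.2/12)² = 0.25.

x_1* = 0.25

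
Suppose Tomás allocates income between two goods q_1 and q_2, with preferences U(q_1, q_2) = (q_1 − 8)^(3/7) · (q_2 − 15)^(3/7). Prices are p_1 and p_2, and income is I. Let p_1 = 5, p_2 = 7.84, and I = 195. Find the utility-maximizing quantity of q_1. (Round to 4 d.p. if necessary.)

q_1* = 11.74

Substituting into the budget: q_1* = 8 + 0.5·(I − 8·p_1 − 15·p_2)/p_1, and q_2* = 15 + 0.5·(…)/p_2.
Discretionary income = 195 − 8·5 − 15·7.84 = 37.4; q_1* = 8 + 0.5·37.4/5 = 11.74.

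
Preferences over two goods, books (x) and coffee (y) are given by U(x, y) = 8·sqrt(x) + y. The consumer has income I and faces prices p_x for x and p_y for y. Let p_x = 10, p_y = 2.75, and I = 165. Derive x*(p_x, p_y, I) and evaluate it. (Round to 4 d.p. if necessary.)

x* = 1.21

Set MRS = p_x/p_y: 4·x^(−1/2) = p_x/p_y.
Thus x* = (4·p_y/p_x)² — independent of I — with the rest of income spent on y.
Plugging in: x* = (4·2.75/10)² = 1.21.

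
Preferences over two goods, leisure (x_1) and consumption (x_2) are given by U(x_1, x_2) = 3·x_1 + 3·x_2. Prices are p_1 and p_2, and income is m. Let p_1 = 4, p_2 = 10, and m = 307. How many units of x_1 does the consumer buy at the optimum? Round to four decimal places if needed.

x_1* = 76.75

x_1 gives more utility per dollar, so spend all income on x_1: x_1* = m/p_1, x_2* = 0.
Numerically: x_1* = 76.75, x_2* = 0.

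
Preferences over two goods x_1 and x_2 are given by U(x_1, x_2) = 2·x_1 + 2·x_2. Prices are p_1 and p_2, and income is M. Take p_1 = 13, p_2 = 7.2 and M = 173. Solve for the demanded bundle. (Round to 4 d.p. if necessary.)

x_1* = 0, x_2* = 24.0278

Perfect substitutes: compare marginal utility per dollar. 2/p_1 vs 2/p_2 → 0.1538 vs 0.2778.
x_2 gives more utility per dollar, so spend all income on x_2: x_2* = M/p_2, x_1* = 0.
Numerically: x_1* = 0, x_2* = 24.0278.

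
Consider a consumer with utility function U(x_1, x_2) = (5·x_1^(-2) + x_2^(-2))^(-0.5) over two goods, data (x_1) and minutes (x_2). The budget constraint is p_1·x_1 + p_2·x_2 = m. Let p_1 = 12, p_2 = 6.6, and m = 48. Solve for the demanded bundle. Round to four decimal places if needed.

x_1* = 2.8724, x_2* = 2.0502

Numerically x_2/x_1 = 0.713766, so x_1* = 48/(12 + 6.6·0.713766) = 2.8724 and x_2* = 0.713766·2.8724 = 2.0502.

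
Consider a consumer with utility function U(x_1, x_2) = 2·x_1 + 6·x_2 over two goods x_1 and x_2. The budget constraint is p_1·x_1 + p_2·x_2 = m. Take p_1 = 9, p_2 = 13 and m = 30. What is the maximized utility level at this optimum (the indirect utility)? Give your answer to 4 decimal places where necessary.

V = 13.8462

Linear utility — the consumer picks whichever good has higher MU/price: 2/9 = 0.2222 vs 6/13 = 0.4615.
x_2 gives more utility per dollar, so spend all income on x_2: x_2* = m/p_2, x_1* = 0.
Numerically: x_1* = 0, x_2* = 2.3077.
Utility at the optimum: U(0, 2.3077) = 13.8462.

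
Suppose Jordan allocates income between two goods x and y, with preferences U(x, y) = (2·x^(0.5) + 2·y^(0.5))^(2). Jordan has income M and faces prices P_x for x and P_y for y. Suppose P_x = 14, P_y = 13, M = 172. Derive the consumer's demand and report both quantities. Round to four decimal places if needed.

x* = 5.9153, y* = 6.8604

MRS = MU_x/MU_y = (y/x)^(0.5). Set equal to P_x/P_y.
Solve for the ratio: y/x = [P_x/P_y]^(2).
With the ratio pinned down, the budget gives x* = M/(P_x + P_y·(y/x)) and y* = (y/x)·x*.
Numerically y/x = 1.159763, so x* = 172/(14 + 13·1.159763) = 5.9153 and y* = 1.159763·5.9153 = 6.8604.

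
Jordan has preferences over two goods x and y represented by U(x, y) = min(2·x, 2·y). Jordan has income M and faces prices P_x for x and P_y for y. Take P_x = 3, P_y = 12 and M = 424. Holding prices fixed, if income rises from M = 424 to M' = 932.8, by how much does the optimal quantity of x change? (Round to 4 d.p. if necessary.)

Δx* = 33.92

Leontief preferences: the optimum is at the kink where x/2 = y/2, i.e. y = x.
Budget: P_x·x + P_y·x = M, so (2·P_x + 2·P_y)·x = 2·M.
Demand: x*(P_x,P_y,M) = 2·M/(2·P_x + 2·P_y), y* = 2·M/(2·P_x + 2·P_y).
Here 2·3 + 2·12 = 30, giving x* = 28.2667.
At M' = 932.8: x* = 62.1867. Change: 62.1867 − 28.2667 = 33.92.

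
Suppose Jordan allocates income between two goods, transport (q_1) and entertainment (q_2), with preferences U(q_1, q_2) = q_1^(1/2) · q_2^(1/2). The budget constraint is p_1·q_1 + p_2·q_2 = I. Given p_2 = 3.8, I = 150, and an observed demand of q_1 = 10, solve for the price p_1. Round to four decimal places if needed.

p_1 = 7.5

The MRS is q_2/q_1. Set MRS = p_1/p_2.
Rearranging, p_2·q_2 = p_1·q_1. Substituting into the budget gives p_1·q_1·(1 + 1) = I.
Demand: q_1*(p_1,p_2,I) = 0.5·I/p_1 and q_2* = 0.5·I/p_2.
Set q_1* = 10 in the demand function and solve for p_1: p_1 = 7.5.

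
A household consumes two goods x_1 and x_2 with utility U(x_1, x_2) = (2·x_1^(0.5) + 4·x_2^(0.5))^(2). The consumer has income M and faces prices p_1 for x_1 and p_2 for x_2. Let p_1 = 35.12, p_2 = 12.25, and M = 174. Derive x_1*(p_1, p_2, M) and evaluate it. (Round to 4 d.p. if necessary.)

x_1* = 0.3974

MU_x_1 ∝ 2·x_1^(-0.5), MU_x_2 ∝ 4·x_2^(-0.5), so MRS = (1/2)·(x_2/x_1)^(0.5) = p_1/p_2.
Solve for the ratio: x_2/x_1 = [2·p_1/p_2]^(2).
Substitute x_2 = (x_2/x_1)·x_1 into the budget: x_1* = M/(p_1 + p_2·(x_2/x_1)).
Numerically x_2/x_1 = 32.877352, so x_1* = 174/(35.12 + 12.25·32.877352) = 0.3974.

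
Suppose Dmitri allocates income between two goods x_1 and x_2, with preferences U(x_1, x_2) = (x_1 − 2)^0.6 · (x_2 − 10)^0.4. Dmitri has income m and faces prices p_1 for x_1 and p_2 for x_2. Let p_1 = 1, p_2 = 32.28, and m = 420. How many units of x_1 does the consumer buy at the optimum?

MRS = (3/2)·(x_2−10)/(x_1−2). Tangency with p_1/p_2 gives x_2−10 = (2/3)·(p_1/p_2)·(x_1−2).
After buying the subsistence bundle (2, 10), a share 0.6 of the remaining income goes to x_1: x_1* = 2 + 0.6·(m − 2p_1 − 10p_2)/p_1.
Discretionary income = 420 − 2·1 − 10·32.28 = 95.2; x_1* = 2 + 0.6·95.2/1 = 59.12.

x_1* = 59.12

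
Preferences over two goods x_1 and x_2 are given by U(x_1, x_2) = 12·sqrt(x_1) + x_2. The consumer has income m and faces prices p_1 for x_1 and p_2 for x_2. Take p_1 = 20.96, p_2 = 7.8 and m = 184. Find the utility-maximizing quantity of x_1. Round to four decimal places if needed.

Plugging in: x_1* = (6·7.8/20.96)² = 4.9855.

x_1* = 4.9855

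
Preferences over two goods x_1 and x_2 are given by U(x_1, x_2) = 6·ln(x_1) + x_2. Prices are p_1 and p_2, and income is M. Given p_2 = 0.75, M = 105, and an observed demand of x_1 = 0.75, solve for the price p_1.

p_1 = 6

Set MRS = p_1/p_2: (6/x_1)/1 = p_1/p_2.
So x_1*(p_1,p_2) = 6·p_2/p_1, independent of income; and x_2* = (M − 6·p_2)/p_2.
Set x_1* = 0.75 in the demand function and solve for p_1: p_1 = 6.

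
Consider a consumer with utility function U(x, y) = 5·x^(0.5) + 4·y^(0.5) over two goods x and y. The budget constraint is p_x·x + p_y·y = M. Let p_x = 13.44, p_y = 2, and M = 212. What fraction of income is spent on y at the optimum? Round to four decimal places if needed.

Numerically y/x = 28.901376, so x* = 212/(13.44 + 2·28.901376) = 2.9757 and y* = 28.901376·2.9757 = 86.003.
Expenditure on y: 2·86.003 = 172.006; share = 0.8113.

share on y = 0.8113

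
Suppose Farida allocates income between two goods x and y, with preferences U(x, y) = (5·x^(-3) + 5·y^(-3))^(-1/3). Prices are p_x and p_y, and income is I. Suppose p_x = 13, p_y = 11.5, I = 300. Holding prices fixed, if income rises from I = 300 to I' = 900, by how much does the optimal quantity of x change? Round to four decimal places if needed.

Δx* = 24.1372

From the CES first-order condition, (y/x)^(4) = p_x/p_y.
Hence y/x = (p_x/p_y)^(1/(4)), i.e. raised to the 0.25 power.
With the ratio pinned down, the budget gives x* = I/(p_x + p_y·(y/x)) and y* = (y/x)·x*.
Numerically y/x = 1.031125, so x* = 300/(13 + 11.5·1.031125) = 12.0686.
At I' = 900: x* = 36.2057. Change: 36.2057 − 12.0686 = 24.1372.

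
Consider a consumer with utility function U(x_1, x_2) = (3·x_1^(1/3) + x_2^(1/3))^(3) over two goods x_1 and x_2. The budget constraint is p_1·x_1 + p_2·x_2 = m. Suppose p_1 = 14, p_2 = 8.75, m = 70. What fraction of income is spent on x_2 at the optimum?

share on x_2 = 0.1958

With the ratio pinned down, the budget gives x_1* = m/(p_1 + p_2·(x_2/x_1)) and x_2* = (x_2/x_1)·x_1*.
Numerically x_2/x_1 = 0.389492, so x_1* = 70/(14 + 8.75·0.389492) = 4.0211 and x_2* = 0.389492·4.0211 = 1.5662.
Expenditure on x_2: 8.75·1.5662 = 13.7042; share = 0.1958.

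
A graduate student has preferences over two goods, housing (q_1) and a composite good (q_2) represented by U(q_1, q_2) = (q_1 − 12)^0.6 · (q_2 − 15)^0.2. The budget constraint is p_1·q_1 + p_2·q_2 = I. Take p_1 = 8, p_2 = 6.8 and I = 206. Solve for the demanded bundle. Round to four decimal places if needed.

Let q_1' = q_1−12, q_2' = q_2−15. MRS = 3·q_2'/q_1' = p_1/p_2.
Substituting into the budget: q_1* = 12 + 0.75·(I − 12·p_1 − 15·p_2)/p_1, and q_2* = 15 + 0.25·(…)/p_2.
Discretionary income = 206 − 12·8 − 15·6.8 = 8; q_1* = 12 + 0.75·8/8 = 12.75; q_2* = 15 + 0.25·8/6.8 = 15.2941.

q_1* = 12.75, q_2* = 15.2941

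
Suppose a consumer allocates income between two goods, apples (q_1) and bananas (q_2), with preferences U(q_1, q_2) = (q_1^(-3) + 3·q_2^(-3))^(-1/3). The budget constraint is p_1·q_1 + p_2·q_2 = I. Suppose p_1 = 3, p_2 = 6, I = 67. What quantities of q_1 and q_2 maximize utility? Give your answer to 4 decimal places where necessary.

MU_q_1 ∝ q_1^(-4), MU_q_2 ∝ 3·q_2^(-4), so MRS = (1/3)·(q_2/q_1)^(4) = p_1/p_2.
Hence q_2/q_1 = (3·p_1/p_2)^(1/(4)), i.e. raised to the 0.25 power.
Substitute q_2 = (q_2/q_1)·q_1 into the budget: q_1* = I/(p_1 + p_2·(q_2/q_1)).
Numerically q_2/q_1 = 1.106682, so q_1* = 67/(3 + 6·1.106682) = 6.9501 and q_2* = 1.106682·6.9501 = 7.6916.

q_1* = 6.9501, q_2* = 7.6916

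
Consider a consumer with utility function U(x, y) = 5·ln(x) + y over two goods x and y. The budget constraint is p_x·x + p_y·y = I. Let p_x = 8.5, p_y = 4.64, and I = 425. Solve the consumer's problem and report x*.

So x*(p_x,p_y) = 5·p_y/p_x, independent of income; and y* = (I − 5·p_y)/p_y.
At the given prices: x* = 5·4.64/8.5 = 2.7294.

x* = 2.7294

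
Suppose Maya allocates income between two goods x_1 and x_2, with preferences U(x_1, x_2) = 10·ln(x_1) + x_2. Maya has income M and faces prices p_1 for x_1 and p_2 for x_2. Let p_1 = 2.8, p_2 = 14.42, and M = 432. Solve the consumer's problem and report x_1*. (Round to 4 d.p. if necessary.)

Set MRS = p_1/p_2: (10/x_1)/1 = p_1/p_2.
So x_1*(p_1,p_2) = 10·p_2/p_1, independent of income; and x_2* = (M − 10·p_2)/p_2.
At the given prices: x_1* = 10·14.42/2.8 = 51.5.

x_1* = 51.5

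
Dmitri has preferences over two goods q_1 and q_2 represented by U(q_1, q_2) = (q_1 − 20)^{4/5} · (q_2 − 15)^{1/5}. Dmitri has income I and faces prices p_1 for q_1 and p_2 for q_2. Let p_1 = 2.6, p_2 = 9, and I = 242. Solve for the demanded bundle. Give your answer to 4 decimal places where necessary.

Let q_1' = q_1−20, q_2' = q_2−15. MRS = 4·q_2'/q_1' = p_1/p_2.
After buying the subsistence bundle (20, 15), a share 0.8 of the remaining income goes to q_1: q_1* = 20 + 0.8·(I − 20p_1 − 15p_2)/p_1.
Discretionary income = 242 − 20·2.6 − 15·9 = 55; q_1* = 20 + 0.8·55/2.6 = 36.9231; q_2* = 15 + 0.2·55/9 = 16.2222.

q_1* = 36.9231, q_2* = 16.2222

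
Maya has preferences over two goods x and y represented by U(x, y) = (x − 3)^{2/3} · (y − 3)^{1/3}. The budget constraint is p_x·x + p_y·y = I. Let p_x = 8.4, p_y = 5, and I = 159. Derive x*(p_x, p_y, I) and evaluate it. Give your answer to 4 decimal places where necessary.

x* = 12.4286

Let x' = x−3, y' = y−3. MRS = 2·y'/x' = p_x/p_y.
Substituting into the budget: x* = 3 + 2/3·(I − 3·p_x − 3·p_y)/p_x, and y* = 3 + 1/3·(…)/p_y.
Discretionary income = 159 − 3·8.4 − 3·5 = 118.8; x* = 3 + 2/3·118.8/8.4 = 12.4286.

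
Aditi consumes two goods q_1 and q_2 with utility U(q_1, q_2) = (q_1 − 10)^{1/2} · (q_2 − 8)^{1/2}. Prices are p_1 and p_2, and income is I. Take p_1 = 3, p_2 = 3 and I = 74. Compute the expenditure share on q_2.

MRS = (q_2−8)/(q_1−10). Tangency with p_1/p_2 gives q_2−8 = (p_1/p_2)·(q_1−10).
Substituting into the budget: q_1* = 10 + 0.5·(I − 10·p_1 − 8·p_2)/p_1, and q_2* = 8 + 0.5·(…)/p_2.
Discretionary income = 74 − 10·3 − 8·3 = 20; q_1* = 10 + 0.5·20/3 = 13.3333; q_2* = 8 + 0.5·20/3 = 11.3333.
Expenditure on q_2: 3·11.3333 = 34; share = 0.4595.

share on q_2 = 0.4595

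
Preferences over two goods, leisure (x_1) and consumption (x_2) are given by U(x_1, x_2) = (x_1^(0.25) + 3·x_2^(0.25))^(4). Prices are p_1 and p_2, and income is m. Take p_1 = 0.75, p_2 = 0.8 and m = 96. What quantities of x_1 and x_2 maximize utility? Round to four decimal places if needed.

MRS = MU_x_1/MU_x_2 = (1/3)·(x_2/x_1)^(0.75). Set equal to p_1/p_2.
Solve for the ratio: x_2/x_1 = [3·p_1/p_2]^(4/3).
Substitute x_2 = (x_2/x_1)·x_1 into the budget: x_1* = m/(p_1 + p_2·(x_2/x_1)).
Numerically x_2/x_1 = 3.969996, so x_1* = 96/(0.75 + 0.8·3.969996) = 24.4524 and x_2* = 3.969996·24.4524 = 97.0759.

x_1* = 24.4524, x_2* = 97.0759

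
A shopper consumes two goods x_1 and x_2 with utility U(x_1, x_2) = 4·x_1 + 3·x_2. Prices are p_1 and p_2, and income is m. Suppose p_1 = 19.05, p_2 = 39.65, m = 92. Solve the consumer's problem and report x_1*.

x_1* = 4.8294

Perfect substitutes: compare marginal utility per dollar. 4/p_1 vs 3/p_2 → 0.21 vs 0.0757.
x_1 gives more utility per dollar, so spend all income on x_1: x_1* = m/p_1, x_2* = 0.
Numerically: x_1* = 4.8294, x_2* = 0.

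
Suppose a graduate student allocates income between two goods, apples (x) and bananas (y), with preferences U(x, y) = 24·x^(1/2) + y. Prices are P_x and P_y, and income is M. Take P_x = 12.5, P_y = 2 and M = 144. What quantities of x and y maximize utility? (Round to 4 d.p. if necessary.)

Set MRS = P_x/P_y: 12·x^(−1/2) = P_x/P_y.
Thus x* = (12·P_y/P_x)² — independent of M — with the rest of income spent on y.
Plugging in: x* = (12·2/12.5)² = 3.6864, y* = 48.96.

x* = 3.6864, y* = 48.96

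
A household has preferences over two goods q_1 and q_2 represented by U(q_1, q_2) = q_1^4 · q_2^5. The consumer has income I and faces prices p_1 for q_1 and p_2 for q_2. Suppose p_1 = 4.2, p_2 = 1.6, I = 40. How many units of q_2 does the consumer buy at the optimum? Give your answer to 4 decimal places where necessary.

q_2* = 13.8889

The MRS is (4/5)·q_2/q_1. Set MRS = p_1/p_2.
So 4·p_2·q_2 = 5·p_1·q_1; combined with the budget, a share 4/9 of income goes to q_1.
Demand: q_1*(p_1,p_2,I) = 4/9·I/p_1 and q_2* = 5/9·I/p_2.
At p_1=4.2, p_2=1.6, I=40: q_2* = 5/9·40/1.6 = 13.8889.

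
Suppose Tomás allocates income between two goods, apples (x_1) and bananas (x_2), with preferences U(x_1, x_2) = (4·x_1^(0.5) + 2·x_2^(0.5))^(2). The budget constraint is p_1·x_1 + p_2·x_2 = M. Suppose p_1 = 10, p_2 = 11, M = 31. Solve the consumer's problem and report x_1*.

x_1* = 2.5259

MRS = MU_x_1/MU_x_2 = 2·(x_2/x_1)^(0.5). Set equal to p_1/p_2.
Solve for the ratio: x_2/x_1 = [(1/2)·p_1/p_2]^(2).
Substitute x_2 = (x_2/x_1)·x_1 into the budget: x_1* = M/(p_1 + p_2·(x_2/x_1)).
Numerically x_2/x_1 = 0.206612, so x_1* = 31/(10 + 11·0.206612) = 2.5259.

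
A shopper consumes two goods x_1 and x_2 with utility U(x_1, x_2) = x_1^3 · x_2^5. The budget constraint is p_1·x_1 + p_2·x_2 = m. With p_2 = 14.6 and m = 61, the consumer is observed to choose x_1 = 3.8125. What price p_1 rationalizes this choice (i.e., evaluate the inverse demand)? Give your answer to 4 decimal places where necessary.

Tangency: MRS = (3/5)·x_2/x_1 = p_1/p_2.
Rearranging, p_2·x_2 = (5/3)·p_1·x_1. Substituting into the budget gives p_1·x_1·(1 + (5/3)) = m.
Demand: x_1*(p_1,p_2,m) = 0.375·m/p_1 and x_2* = 0.625·m/p_2.
Set x_1* = 3.8125 in the demand function and solve for p_1: p_1 = 6.

p_1 = 6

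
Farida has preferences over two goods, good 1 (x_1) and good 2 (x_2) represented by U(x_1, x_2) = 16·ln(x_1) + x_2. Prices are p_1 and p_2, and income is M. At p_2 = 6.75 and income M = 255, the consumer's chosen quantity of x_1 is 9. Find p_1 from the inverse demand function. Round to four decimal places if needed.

Set MRS = p_1/p_2: (16/x_1)/1 = p_1/p_2.
So x_1*(p_1,p_2) = 16·p_2/p_1, independent of income; and x_2* = (M − 16·p_2)/p_2.
Set x_1* = 9 in the demand function and solve for p_1: p_1 = 12.

p_1 = 12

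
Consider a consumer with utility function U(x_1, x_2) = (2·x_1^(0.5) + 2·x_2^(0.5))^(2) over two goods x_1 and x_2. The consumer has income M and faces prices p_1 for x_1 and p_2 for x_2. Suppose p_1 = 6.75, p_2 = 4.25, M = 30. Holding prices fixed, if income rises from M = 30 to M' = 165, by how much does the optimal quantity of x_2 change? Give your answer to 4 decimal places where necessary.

Δx_2* = 19.492

Numerically x_2/x_1 = 2.522491, so x_1* = 30/(6.75 + 4.25·2.522491) = 1.7172 and x_2* = 2.522491·1.7172 = 4.3316.
At M' = 165: x_2* = 23.8235. Change: 23.8235 − 4.3316 = 19.492.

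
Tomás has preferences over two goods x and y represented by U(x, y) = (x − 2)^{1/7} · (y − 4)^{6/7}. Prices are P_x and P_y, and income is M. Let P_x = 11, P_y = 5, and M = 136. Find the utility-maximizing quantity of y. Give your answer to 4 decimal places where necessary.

y* = 20.1143

MRS = (1/6)·(y−4)/(x−2). Tangency with P_x/P_y gives y−4 = 6·(P_x/P_y)·(x−2).
Substituting into the budget: x* = 2 + 1/7·(M − 2·P_x − 4·P_y)/P_x, and y* = 4 + 6/7·(…)/P_y.
Discretionary income = 136 − 2·11 − 4·5 = 94; y* = 4 + 6/7·94/5 = 20.1143.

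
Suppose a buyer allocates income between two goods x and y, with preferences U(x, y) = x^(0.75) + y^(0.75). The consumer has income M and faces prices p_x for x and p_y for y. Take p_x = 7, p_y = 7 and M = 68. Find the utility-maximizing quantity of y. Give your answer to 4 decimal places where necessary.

y* = 4.8571

MRS = MU_x/MU_y = (y/x)^(0.25). Set equal to p_x/p_y.
Hence y/x = (p_x/p_y)^(1/(0.25)), i.e. raised to the 4 power.
With the ratio pinned down, the budget gives x* = M/(p_x + p_y·(y/x)) and y* = (y/x)·x*.
Numerically y/x = 1, so x* = 68/(7 + 7·1) = 4.8571 and y* = 1·4.8571 = 4.8571.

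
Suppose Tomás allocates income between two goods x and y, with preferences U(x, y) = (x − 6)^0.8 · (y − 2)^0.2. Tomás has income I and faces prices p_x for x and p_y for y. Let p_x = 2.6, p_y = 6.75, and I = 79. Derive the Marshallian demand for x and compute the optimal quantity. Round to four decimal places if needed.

x* = 21.3538

Let x' = x−6, y' = y−2. MRS = 4·y'/x' = p_x/p_y.
Substituting into the budget: x* = 6 + 0.8·(I − 6·p_x − 2·p_y)/p_x, and y* = 2 + 0.2·(…)/p_y.
Discretionary income = 79 − 6·2.6 − 2·6.75 = 49.9; x* = 6 + 0.8·49.9/2.6 = 21.3538.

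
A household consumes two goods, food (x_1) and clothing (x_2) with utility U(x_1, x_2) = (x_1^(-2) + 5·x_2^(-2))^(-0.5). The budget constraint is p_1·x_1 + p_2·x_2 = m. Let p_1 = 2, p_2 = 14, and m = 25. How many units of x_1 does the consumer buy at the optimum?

From the CES first-order condition, (1/5)·(x_2/x_1)^(3) = p_1/p_2.
Hence x_2/x_1 = (5·p_1/p_2)^(1/(3)), i.e. raised to the 1/3 power.
Substitute x_2 = (x_2/x_1)·x_1 into the budget: x_1* = m/(p_1 + p_2·(x_2/x_1)).
Numerically x_2/x_1 = 0.893904, so x_1* = 25/(2 + 14·0.893904) = 1.7224.

x_1* = 1.7224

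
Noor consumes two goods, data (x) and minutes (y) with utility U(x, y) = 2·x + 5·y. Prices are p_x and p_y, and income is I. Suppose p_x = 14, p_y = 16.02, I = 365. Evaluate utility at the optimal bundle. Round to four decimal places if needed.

V = 113.9201

Linear utility — the consumer picks whichever good has higher MU/price: 2/14 = 0.1429 vs 5/16.02 = 0.3121.
y gives more utility per dollar, so spend all income on y: y* = I/p_y, x* = 0.
Numerically: x* = 0, y* = 22.784.
Utility at the optimum: U(0, 22.784) = 113.9201.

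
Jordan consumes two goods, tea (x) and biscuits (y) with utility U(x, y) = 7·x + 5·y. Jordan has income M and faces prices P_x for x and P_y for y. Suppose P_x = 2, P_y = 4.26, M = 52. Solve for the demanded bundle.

x* = 26, y* = 0

Perfect substitutes: compare marginal utility per dollar. 7/P_x vs 5/P_y → 3.5 vs 1.1737.
x gives more utility per dollar, so spend all income on x: x* = M/P_x, y* = 0.
Numerically: x* = 26, y* = 0.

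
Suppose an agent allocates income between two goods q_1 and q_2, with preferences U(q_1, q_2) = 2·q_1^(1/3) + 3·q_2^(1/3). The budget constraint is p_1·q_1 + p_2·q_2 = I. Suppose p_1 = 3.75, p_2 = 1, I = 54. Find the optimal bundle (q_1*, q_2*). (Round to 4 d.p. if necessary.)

From the CES first-order condition, (2/3)·(q_2/q_1)^(2/3) = p_1/p_2.
Solve for the ratio: q_2/q_1 = [(3/2)·p_1/p_2]^(1.5).
Substitute q_2 = (q_2/q_1)·q_1 into the budget: q_1* = I/(p_1 + p_2·(q_2/q_1)).
Numerically q_2/q_1 = 13.340859, so q_1* = 54/(3.75 + 1·13.340859) = 3.1596 and q_2* = 13.340859·3.1596 = 42.1516.

q_1* = 3.1596, q_2* = 42.1516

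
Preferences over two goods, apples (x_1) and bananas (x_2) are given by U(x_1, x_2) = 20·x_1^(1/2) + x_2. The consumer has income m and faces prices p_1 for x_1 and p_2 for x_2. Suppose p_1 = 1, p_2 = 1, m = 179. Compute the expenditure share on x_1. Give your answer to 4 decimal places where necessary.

share on x_1 = 0.5587

Thus x_1* = (10·p_2/p_1)² — independent of m — with the rest of income spent on x_2.
Plugging in: x_1* = (10·1/1)² = 100, x_2* = 79.
Expenditure on x_1: 1·100 = 100; share = 0.5587.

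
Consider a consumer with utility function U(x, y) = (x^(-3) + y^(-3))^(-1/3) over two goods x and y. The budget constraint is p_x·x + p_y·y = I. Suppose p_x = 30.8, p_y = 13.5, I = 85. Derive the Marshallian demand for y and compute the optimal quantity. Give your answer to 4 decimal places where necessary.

y* = 2.2043

From the CES first-order condition, (y/x)^(4) = p_x/p_y.
Solve for the ratio: y/x = [p_x/p_y]^(0.25).
With the ratio pinned down, the budget gives x* = I/(p_x + p_y·(y/x)) and y* = (y/x)·x*.
Numerically y/x = 1.229007, so x* = 85/(30.8 + 13.5·1.229007) = 1.7936 and y* = 1.229007·1.7936 = 2.2043.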